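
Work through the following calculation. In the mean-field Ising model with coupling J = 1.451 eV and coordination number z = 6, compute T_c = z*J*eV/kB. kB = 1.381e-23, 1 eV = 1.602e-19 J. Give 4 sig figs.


Step 1: z*J = 6*1.451 = 8.706 eV
Step 2: Convert to Joules: 8.706*1.602e-19 = 1.395e-18 J
Step 3: T_c = 1.395e-18 / 1.381e-23 = 1.01e+05 K

1.01e+05


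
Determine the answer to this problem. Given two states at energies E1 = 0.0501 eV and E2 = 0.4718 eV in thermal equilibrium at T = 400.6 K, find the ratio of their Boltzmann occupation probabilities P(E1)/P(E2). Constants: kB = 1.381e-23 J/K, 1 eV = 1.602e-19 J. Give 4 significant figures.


Step 1: Compute energy difference dE = E1 - E2 = 0.0501 - 0.4718 = -0.4217 eV
Step 2: Convert to Joules: dE_J = -0.4217 * 1.602e-19 = -6.756e-20 J
Step 3: Compute exponent = -dE_J / (kB * T) = -(-6.756e-20) / (1.381e-23 * 400.6) = 12.21
Step 4: P(E1)/P(E2) = exp(12.21) = 2.01e+05

2.01e+05


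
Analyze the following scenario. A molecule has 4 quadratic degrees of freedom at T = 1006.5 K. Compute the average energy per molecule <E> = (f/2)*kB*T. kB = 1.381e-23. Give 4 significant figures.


Step 1: f/2 = 4/2 = 2
Step 2: kB*T = 1.381e-23 * 1006.5 = 1.39e-20
Step 3: <E> = 2 * 1.39e-20 = 2.78e-20 J

2.78e-20


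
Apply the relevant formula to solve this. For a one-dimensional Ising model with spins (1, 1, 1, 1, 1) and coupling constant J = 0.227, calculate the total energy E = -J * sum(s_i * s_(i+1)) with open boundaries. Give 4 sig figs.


Step 1: Nearest-neighbor products: 1, 1, 1, 1
Step 2: Sum of products = 4
Step 3: E = -0.227 * 4 = -0.908

-0.908


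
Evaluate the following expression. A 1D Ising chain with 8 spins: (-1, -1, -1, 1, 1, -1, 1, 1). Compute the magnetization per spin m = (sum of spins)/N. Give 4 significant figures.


Step 1: Count up spins (+1): 4, down spins (-1): 4
Step 2: Total magnetization M = 4 - 4 = 0
Step 3: m = M/N = 0/8 = 0

0


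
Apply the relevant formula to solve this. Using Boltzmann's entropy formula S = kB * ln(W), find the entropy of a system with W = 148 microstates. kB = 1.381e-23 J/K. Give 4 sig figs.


Step 1: ln(W) = ln(148) = 4.997
Step 2: S = kB * ln(W) = 1.381e-23 * 4.997
Step 3: S = 6.901e-23 J/K

6.901e-23


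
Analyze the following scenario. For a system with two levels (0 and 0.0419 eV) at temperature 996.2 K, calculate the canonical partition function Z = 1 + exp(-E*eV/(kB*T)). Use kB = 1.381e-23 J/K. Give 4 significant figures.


Step 1: Compute beta*E = E*eV/(kB*T) = 0.0419*1.602e-19/(1.381e-23*996.2) = 0.4879
Step 2: exp(-beta*E) = exp(-0.4879) = 0.6139
Step 3: Z = 1 + 0.6139 = 1.614

1.614


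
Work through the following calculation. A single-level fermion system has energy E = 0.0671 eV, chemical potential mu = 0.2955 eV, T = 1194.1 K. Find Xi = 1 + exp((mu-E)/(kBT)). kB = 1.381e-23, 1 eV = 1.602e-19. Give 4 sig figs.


Step 1: (mu - E) = 0.2955 - 0.0671 = 0.2284 eV
Step 2: x = (mu-E)*eV/(kB*T) = 0.2284*1.602e-19/(1.381e-23*1194.1) = 2.219
Step 3: exp(x) = 9.197
Step 4: Xi = 1 + 9.197 = 10.2

10.2


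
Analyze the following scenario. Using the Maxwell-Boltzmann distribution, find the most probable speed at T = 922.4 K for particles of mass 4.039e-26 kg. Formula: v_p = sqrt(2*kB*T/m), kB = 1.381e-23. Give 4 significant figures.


Step 1: Numerator = 2*kB*T = 2*1.381e-23*922.4 = 2.548e-20
Step 2: Ratio = 2.548e-20 / 4.039e-26 = 6.308e+05
Step 3: v_p = sqrt(6.308e+05) = 794.2 m/s

794.2


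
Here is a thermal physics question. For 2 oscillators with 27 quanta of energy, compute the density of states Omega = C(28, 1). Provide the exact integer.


Step 1: Use binomial coefficient C(28, 1)
Step 2: Numerator = 28! / 27!
Step 3: Denominator = 1!
Step 4: Omega = 28

28


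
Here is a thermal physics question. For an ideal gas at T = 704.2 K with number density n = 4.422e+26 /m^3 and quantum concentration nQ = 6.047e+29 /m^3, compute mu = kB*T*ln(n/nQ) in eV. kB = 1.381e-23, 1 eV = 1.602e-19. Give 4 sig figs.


Step 1: n/nQ = 4.422e+26/6.047e+29 = 0.0007313
Step 2: ln(n/nQ) = -7.221
Step 3: mu = kB*T*ln(n/nQ) = 9.725e-21*-7.221 = -7.022e-20 J
Step 4: Convert to eV: -7.022e-20/1.602e-19 = -0.4383 eV

-0.4383


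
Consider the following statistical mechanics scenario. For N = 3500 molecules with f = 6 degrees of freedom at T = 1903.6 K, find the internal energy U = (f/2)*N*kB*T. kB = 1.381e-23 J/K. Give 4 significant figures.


Step 1: f/2 = 6/2 = 3.0
Step 2: N*kB*T = 3500*1.381e-23*1903.6 = 9.201e-17
Step 3: U = 3.0 * 9.201e-17 = 2.76e-16 J

2.76e-16


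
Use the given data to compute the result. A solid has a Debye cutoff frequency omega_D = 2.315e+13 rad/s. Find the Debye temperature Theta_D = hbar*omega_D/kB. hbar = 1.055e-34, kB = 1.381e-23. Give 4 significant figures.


Step 1: hbar*omega_D = 1.055e-34 * 2.315e+13 = 2.442e-21 J
Step 2: Theta_D = 2.442e-21 / 1.381e-23
Step 3: Theta_D = 176.9 K

176.9


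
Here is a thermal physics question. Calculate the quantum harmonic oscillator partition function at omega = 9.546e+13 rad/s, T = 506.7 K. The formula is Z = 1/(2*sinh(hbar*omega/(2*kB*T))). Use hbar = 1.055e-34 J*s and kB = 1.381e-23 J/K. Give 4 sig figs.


Step 1: Compute x = hbar*omega/(kB*T) = 1.055e-34*9.546e+13/(1.381e-23*506.7) = 1.439
Step 2: x/2 = 0.7196
Step 3: sinh(x/2) = 0.7833
Step 4: Z = 1/(2*0.7833) = 0.6383

0.6383


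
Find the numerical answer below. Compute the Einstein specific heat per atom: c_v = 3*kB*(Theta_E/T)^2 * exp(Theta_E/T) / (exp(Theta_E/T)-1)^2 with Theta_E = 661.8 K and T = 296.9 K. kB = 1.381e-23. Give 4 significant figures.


Step 1: x = Theta_E/T = 661.8/296.9 = 2.229
Step 2: x^2 = 4.969
Step 3: exp(x) = 9.291
Step 4: c_v = 3*1.381e-23*4.969*9.291/(9.291-1)^2 = 2.782e-23

2.782e-23


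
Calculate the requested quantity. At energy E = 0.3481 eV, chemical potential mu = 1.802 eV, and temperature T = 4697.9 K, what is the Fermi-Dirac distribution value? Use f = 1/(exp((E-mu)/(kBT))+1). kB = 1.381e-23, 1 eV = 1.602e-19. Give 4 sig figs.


Step 1: (E - mu) = 0.3481 - 1.802 = -1.454 eV
Step 2: Convert: (E-mu)*eV = -2.329e-19 J
Step 3: x = (E-mu)*eV/(kB*T) = -3.59
Step 4: f = 1/(exp(-3.59)+1) = 0.9731

0.9731


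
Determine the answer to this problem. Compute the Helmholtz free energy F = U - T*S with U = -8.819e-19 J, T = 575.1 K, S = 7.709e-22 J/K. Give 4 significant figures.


Step 1: T*S = 575.1 * 7.709e-22 = 4.433e-19 J
Step 2: F = U - T*S = -8.819e-19 - 4.433e-19
Step 3: F = -1.325e-18 J

-1.325e-18


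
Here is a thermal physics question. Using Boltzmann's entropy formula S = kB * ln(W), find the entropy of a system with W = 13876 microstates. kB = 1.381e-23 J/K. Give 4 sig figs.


Step 1: ln(W) = ln(13876) = 9.538
Step 2: S = kB * ln(W) = 1.381e-23 * 9.538
Step 3: S = 1.317e-22 J/K

1.317e-22


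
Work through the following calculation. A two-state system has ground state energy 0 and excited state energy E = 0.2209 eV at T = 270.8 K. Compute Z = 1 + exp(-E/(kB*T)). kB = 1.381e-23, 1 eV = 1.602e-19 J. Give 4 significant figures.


Step 1: Compute beta*E = E*eV/(kB*T) = 0.2209*1.602e-19/(1.381e-23*270.8) = 9.463
Step 2: exp(-beta*E) = exp(-9.463) = 7.77e-05
Step 3: Z = 1 + 7.77e-05 = 1

1


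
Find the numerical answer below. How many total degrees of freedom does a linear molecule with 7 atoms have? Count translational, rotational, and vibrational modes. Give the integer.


Step 1: Translational DOF = 3
Step 2: Rotational DOF (linear) = 2
Step 3: Vibrational DOF = 3*7 - 5 = 16
Step 4: Total = 3 + 2 + 16 = 21

21


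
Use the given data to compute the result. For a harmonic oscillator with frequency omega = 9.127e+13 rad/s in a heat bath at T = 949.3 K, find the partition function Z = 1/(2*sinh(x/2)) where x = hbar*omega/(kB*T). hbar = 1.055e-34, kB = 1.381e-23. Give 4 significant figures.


Step 1: Compute x = hbar*omega/(kB*T) = 1.055e-34*9.127e+13/(1.381e-23*949.3) = 0.7345
Step 2: x/2 = 0.3672
Step 3: sinh(x/2) = 0.3756
Step 4: Z = 1/(2*0.3756) = 1.331

1.331


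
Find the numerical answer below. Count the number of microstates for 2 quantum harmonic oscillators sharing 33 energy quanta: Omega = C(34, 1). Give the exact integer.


Step 1: Use binomial coefficient C(34, 1)
Step 2: Numerator = 34! / 33!
Step 3: Denominator = 1!
Step 4: Omega = 34

34


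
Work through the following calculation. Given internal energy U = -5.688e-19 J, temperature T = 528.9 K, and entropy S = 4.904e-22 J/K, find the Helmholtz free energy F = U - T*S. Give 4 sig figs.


Step 1: T*S = 528.9 * 4.904e-22 = 2.594e-19 J
Step 2: F = U - T*S = -5.688e-19 - 2.594e-19
Step 3: F = -8.282e-19 J

-8.282e-19


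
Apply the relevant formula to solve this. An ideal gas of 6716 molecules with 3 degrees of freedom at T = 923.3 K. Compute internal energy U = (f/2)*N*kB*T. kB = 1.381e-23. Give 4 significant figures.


Step 1: f/2 = 3/2 = 1.5
Step 2: N*kB*T = 6716*1.381e-23*923.3 = 8.563e-17
Step 3: U = 1.5 * 8.563e-17 = 1.285e-16 J

1.285e-16


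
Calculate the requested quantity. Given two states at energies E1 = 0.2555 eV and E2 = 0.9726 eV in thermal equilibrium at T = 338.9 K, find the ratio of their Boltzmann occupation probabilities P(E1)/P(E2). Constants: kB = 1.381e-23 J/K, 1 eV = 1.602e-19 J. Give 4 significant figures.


Step 1: Compute energy difference dE = E1 - E2 = 0.2555 - 0.9726 = -0.7171 eV
Step 2: Convert to Joules: dE_J = -0.7171 * 1.602e-19 = -1.149e-19 J
Step 3: Compute exponent = -dE_J / (kB * T) = -(-1.149e-19) / (1.381e-23 * 338.9) = 24.55
Step 4: P(E1)/P(E2) = exp(24.55) = 4.572e+10

4.572e+10


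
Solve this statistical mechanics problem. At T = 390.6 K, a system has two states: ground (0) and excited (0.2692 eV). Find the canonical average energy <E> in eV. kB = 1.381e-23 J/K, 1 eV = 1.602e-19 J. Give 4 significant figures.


Step 1: beta*E = 0.2692*1.602e-19/(1.381e-23*390.6) = 7.995
Step 2: exp(-beta*E) = 0.0003372
Step 3: <E> = 0.2692*0.0003372/(1+0.0003372) = 9.074e-05 eV

9.074e-05


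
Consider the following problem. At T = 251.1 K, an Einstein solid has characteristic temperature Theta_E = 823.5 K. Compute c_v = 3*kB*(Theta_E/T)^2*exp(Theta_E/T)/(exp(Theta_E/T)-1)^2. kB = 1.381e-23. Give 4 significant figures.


Step 1: x = Theta_E/T = 823.5/251.1 = 3.28
Step 2: x^2 = 10.76
Step 3: exp(x) = 26.56
Step 4: c_v = 3*1.381e-23*10.76*26.56/(26.56-1)^2 = 1.811e-23

1.811e-23


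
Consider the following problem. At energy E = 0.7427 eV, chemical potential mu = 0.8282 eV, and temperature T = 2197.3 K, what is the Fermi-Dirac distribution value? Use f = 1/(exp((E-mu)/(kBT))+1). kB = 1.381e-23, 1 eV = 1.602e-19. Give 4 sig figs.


Step 1: (E - mu) = 0.7427 - 0.8282 = -0.0855 eV
Step 2: Convert: (E-mu)*eV = -1.37e-20 J
Step 3: x = (E-mu)*eV/(kB*T) = -0.4514
Step 4: f = 1/(exp(-0.4514)+1) = 0.611

0.611


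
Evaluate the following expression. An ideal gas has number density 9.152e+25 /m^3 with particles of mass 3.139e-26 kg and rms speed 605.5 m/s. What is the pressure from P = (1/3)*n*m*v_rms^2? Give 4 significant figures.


Step 1: v_rms^2 = 605.5^2 = 3.666e+05
Step 2: n*m = 9.152e+25*3.139e-26 = 2.873
Step 3: P = (1/3)*2.873*3.666e+05 = 3.511e+05 Pa

3.511e+05


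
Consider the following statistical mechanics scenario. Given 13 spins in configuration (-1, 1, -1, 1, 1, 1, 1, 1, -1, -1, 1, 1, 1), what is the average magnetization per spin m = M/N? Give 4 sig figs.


Step 1: Count up spins (+1): 9, down spins (-1): 4
Step 2: Total magnetization M = 9 - 4 = 5
Step 3: m = M/N = 5/13 = 0.3846

0.3846


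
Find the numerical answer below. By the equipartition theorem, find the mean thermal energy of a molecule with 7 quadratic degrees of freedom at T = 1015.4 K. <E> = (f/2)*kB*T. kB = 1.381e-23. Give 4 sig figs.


Step 1: f/2 = 7/2 = 3.5
Step 2: kB*T = 1.381e-23 * 1015.4 = 1.402e-20
Step 3: <E> = 3.5 * 1.402e-20 = 4.908e-20 J

4.908e-20


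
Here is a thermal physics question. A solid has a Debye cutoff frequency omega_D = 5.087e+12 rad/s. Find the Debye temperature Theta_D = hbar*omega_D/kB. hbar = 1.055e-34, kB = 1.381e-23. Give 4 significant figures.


Step 1: hbar*omega_D = 1.055e-34 * 5.087e+12 = 5.367e-22 J
Step 2: Theta_D = 5.367e-22 / 1.381e-23
Step 3: Theta_D = 38.86 K

38.86


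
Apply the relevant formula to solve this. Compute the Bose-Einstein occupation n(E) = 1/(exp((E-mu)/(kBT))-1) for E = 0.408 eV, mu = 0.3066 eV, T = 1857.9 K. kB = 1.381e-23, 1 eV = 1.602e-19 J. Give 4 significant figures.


Step 1: (E - mu) = 0.1014 eV
Step 2: x = (E-mu)*eV/(kB*T) = 0.1014*1.602e-19/(1.381e-23*1857.9) = 0.6331
Step 3: exp(x) = 1.883
Step 4: n = 1/(exp(x)-1) = 1.132

1.132


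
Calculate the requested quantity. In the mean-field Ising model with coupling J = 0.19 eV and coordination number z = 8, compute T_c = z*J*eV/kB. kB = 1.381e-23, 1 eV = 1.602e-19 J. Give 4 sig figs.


Step 1: z*J = 8*0.19 = 1.52 eV
Step 2: Convert to Joules: 1.52*1.602e-19 = 2.435e-19 J
Step 3: T_c = 2.435e-19 / 1.381e-23 = 1.763e+04 K

1.763e+04


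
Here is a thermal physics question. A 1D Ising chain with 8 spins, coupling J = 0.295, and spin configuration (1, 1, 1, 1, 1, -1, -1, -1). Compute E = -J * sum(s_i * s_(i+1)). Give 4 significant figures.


Step 1: Nearest-neighbor products: 1, 1, 1, 1, -1, 1, 1
Step 2: Sum of products = 5
Step 3: E = -0.295 * 5 = -1.475

-1.475


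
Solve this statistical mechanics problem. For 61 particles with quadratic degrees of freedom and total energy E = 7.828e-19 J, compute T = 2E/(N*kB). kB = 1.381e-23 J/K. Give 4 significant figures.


Step 1: Numerator = 2*E = 2*7.828e-19 = 1.566e-18 J
Step 2: Denominator = N*kB = 61*1.381e-23 = 8.424e-22
Step 3: T = 1.566e-18 / 8.424e-22 = 1858 K

1858


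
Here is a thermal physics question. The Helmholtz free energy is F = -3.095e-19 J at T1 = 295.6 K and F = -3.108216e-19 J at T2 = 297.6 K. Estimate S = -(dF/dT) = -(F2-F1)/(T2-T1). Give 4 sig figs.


Step 1: dF = F2 - F1 = -3.108216e-19 - (-3.095e-19) = -1.3216e-21 J
Step 2: dT = T2 - T1 = 297.6 - 295.6 = 2 K
Step 3: S = -dF/dT = -(-1.3216e-21)/2 = 6.608e-22 J/K

6.608e-22


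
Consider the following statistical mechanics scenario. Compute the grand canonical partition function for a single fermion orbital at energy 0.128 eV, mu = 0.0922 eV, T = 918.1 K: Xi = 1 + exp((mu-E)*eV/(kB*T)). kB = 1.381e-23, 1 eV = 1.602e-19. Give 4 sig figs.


Step 1: (mu - E) = 0.0922 - 0.128 = -0.0358 eV
Step 2: x = (mu-E)*eV/(kB*T) = -0.0358*1.602e-19/(1.381e-23*918.1) = -0.4523
Step 3: exp(x) = 0.6361
Step 4: Xi = 1 + 0.6361 = 1.636

1.636


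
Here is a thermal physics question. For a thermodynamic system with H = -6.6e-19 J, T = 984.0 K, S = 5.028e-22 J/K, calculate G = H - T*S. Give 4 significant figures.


Step 1: T*S = 984.0 * 5.028e-22 = 4.948e-19 J
Step 2: G = H - T*S = -6.6e-19 - 4.948e-19
Step 3: G = -1.155e-18 J

-1.155e-18


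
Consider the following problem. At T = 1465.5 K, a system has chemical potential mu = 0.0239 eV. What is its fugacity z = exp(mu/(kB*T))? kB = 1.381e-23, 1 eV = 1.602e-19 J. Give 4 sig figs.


Step 1: Convert mu to Joules: 0.0239*1.602e-19 = 3.829e-21 J
Step 2: kB*T = 1.381e-23*1465.5 = 2.024e-20 J
Step 3: mu/(kB*T) = 0.1892
Step 4: z = exp(0.1892) = 1.208

1.208


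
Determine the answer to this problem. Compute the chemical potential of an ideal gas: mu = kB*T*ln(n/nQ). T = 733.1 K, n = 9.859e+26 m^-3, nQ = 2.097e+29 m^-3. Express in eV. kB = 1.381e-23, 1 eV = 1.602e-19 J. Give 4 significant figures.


Step 1: n/nQ = 9.859e+26/2.097e+29 = 0.004701
Step 2: ln(n/nQ) = -5.36
Step 3: mu = kB*T*ln(n/nQ) = 1.012e-20*-5.36 = -5.426e-20 J
Step 4: Convert to eV: -5.426e-20/1.602e-19 = -0.3387 eV

-0.3387


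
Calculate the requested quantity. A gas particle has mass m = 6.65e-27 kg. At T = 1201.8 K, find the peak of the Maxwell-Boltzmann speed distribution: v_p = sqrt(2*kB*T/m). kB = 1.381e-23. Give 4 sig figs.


Step 1: Numerator = 2*kB*T = 2*1.381e-23*1201.8 = 3.319e-20
Step 2: Ratio = 3.319e-20 / 6.65e-27 = 4.992e+06
Step 3: v_p = sqrt(4.992e+06) = 2234 m/s

2234


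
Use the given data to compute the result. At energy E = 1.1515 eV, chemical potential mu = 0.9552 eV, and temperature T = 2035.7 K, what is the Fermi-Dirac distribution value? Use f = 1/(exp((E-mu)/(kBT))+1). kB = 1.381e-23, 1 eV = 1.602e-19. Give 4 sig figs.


Step 1: (E - mu) = 1.1515 - 0.9552 = 0.1963 eV
Step 2: Convert: (E-mu)*eV = 3.145e-20 J
Step 3: x = (E-mu)*eV/(kB*T) = 1.119
Step 4: f = 1/(exp(1.119)+1) = 0.2463

0.2463


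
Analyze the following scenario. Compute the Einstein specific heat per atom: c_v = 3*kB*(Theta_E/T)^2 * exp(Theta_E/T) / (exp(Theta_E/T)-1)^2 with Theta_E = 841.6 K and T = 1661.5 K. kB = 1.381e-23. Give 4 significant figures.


Step 1: x = Theta_E/T = 841.6/1661.5 = 0.5065
Step 2: x^2 = 0.2566
Step 3: exp(x) = 1.66
Step 4: c_v = 3*1.381e-23*0.2566*1.66/(1.66-1)^2 = 4.056e-23

4.056e-23


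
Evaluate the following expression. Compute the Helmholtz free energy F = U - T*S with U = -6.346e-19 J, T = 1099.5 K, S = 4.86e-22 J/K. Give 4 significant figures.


Step 1: T*S = 1099.5 * 4.86e-22 = 5.344e-19 J
Step 2: F = U - T*S = -6.346e-19 - 5.344e-19
Step 3: F = -1.169e-18 J

-1.169e-18


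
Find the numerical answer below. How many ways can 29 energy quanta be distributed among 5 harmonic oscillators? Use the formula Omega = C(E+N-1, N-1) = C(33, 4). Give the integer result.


Step 1: Use binomial coefficient C(33, 4)
Step 2: Numerator = 33! / 29!
Step 3: Denominator = 4!
Step 4: Omega = 40920

40920


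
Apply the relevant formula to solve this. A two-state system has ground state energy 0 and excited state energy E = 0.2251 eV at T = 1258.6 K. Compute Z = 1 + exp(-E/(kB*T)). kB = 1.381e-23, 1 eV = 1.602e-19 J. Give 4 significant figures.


Step 1: Compute beta*E = E*eV/(kB*T) = 0.2251*1.602e-19/(1.381e-23*1258.6) = 2.075
Step 2: exp(-beta*E) = exp(-2.075) = 0.1256
Step 3: Z = 1 + 0.1256 = 1.126

1.126


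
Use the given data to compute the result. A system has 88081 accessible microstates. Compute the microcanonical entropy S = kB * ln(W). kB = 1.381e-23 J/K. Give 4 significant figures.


Step 1: ln(W) = ln(88081) = 11.39
Step 2: S = kB * ln(W) = 1.381e-23 * 11.39
Step 3: S = 1.572e-22 J/K

1.572e-22


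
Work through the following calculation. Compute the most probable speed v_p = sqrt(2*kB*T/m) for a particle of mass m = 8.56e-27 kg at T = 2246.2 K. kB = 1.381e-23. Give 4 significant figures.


Step 1: Numerator = 2*kB*T = 2*1.381e-23*2246.2 = 6.204e-20
Step 2: Ratio = 6.204e-20 / 8.56e-27 = 7.248e+06
Step 3: v_p = sqrt(7.248e+06) = 2692 m/s

2692


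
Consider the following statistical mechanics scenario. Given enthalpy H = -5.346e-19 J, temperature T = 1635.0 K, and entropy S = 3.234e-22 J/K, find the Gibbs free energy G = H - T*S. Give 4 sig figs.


Step 1: T*S = 1635.0 * 3.234e-22 = 5.288e-19 J
Step 2: G = H - T*S = -5.346e-19 - 5.288e-19
Step 3: G = -1.063e-18 J

-1.063e-18


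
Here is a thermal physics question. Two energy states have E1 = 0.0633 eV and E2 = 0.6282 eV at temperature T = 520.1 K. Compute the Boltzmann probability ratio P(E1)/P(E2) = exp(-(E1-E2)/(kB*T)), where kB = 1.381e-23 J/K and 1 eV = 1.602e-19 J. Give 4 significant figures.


Step 1: Compute energy difference dE = E1 - E2 = 0.0633 - 0.6282 = -0.5649 eV
Step 2: Convert to Joules: dE_J = -0.5649 * 1.602e-19 = -9.05e-20 J
Step 3: Compute exponent = -dE_J / (kB * T) = -(-9.05e-20) / (1.381e-23 * 520.1) = 12.6
Step 4: P(E1)/P(E2) = exp(12.6) = 2.964e+05

2.964e+05


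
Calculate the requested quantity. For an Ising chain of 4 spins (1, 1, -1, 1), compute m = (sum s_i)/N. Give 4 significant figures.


Step 1: Count up spins (+1): 3, down spins (-1): 1
Step 2: Total magnetization M = 3 - 1 = 2
Step 3: m = M/N = 2/4 = 0.5

0.5


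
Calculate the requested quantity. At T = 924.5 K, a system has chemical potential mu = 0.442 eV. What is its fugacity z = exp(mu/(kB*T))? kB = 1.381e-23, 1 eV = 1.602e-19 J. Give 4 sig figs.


Step 1: Convert mu to Joules: 0.442*1.602e-19 = 7.081e-20 J
Step 2: kB*T = 1.381e-23*924.5 = 1.277e-20 J
Step 3: mu/(kB*T) = 5.546
Step 4: z = exp(5.546) = 256.2

256.2


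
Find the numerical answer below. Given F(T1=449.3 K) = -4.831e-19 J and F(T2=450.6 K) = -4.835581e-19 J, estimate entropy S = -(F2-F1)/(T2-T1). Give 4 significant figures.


Step 1: dF = F2 - F1 = -4.835581e-19 - (-4.831e-19) = -4.581e-22 J
Step 2: dT = T2 - T1 = 450.6 - 449.3 = 1.3 K
Step 3: S = -dF/dT = -(-4.581e-22)/1.3 = 3.524e-22 J/K

3.524e-22


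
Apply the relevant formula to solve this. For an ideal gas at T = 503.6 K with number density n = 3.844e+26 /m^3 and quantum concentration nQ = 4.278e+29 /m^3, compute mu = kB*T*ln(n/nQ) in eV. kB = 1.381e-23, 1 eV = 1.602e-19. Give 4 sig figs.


Step 1: n/nQ = 3.844e+26/4.278e+29 = 0.0008986
Step 2: ln(n/nQ) = -7.015
Step 3: mu = kB*T*ln(n/nQ) = 6.955e-21*-7.015 = -4.879e-20 J
Step 4: Convert to eV: -4.879e-20/1.602e-19 = -0.3045 eV

-0.3045


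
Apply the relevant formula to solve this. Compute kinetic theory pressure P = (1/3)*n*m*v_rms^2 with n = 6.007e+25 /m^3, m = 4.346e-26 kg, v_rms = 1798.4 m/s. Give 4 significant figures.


Step 1: v_rms^2 = 1798.4^2 = 3.234e+06
Step 2: n*m = 6.007e+25*4.346e-26 = 2.611
Step 3: P = (1/3)*2.611*3.234e+06 = 2.814e+06 Pa

2.814e+06


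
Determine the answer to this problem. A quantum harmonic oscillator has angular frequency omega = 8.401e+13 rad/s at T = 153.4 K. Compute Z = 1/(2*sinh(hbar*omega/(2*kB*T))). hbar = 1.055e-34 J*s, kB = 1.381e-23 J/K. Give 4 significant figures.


Step 1: Compute x = hbar*omega/(kB*T) = 1.055e-34*8.401e+13/(1.381e-23*153.4) = 4.184
Step 2: x/2 = 2.092
Step 3: sinh(x/2) = 3.988
Step 4: Z = 1/(2*3.988) = 0.1254

0.1254


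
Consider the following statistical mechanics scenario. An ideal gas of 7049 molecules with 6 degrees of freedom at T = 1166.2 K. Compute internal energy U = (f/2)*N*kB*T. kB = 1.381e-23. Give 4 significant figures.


Step 1: f/2 = 6/2 = 3.0
Step 2: N*kB*T = 7049*1.381e-23*1166.2 = 1.135e-16
Step 3: U = 3.0 * 1.135e-16 = 3.406e-16 J

3.406e-16


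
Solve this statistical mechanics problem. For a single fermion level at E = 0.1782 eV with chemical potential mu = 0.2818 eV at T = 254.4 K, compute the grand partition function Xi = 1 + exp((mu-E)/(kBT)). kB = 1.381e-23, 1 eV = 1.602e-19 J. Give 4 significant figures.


Step 1: (mu - E) = 0.2818 - 0.1782 = 0.1036 eV
Step 2: x = (mu-E)*eV/(kB*T) = 0.1036*1.602e-19/(1.381e-23*254.4) = 4.724
Step 3: exp(x) = 112.6
Step 4: Xi = 1 + 112.6 = 113.6

113.6


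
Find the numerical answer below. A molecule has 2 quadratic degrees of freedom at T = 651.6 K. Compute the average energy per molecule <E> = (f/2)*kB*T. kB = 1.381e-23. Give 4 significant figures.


Step 1: f/2 = 2/2 = 1
Step 2: kB*T = 1.381e-23 * 651.6 = 8.999e-21
Step 3: <E> = 1 * 8.999e-21 = 8.999e-21 J

8.999e-21


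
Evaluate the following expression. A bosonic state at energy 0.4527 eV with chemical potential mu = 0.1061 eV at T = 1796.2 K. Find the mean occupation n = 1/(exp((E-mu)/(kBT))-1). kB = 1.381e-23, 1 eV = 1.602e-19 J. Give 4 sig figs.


Step 1: (E - mu) = 0.3466 eV
Step 2: x = (E-mu)*eV/(kB*T) = 0.3466*1.602e-19/(1.381e-23*1796.2) = 2.238
Step 3: exp(x) = 9.379
Step 4: n = 1/(exp(x)-1) = 0.1194

0.1194


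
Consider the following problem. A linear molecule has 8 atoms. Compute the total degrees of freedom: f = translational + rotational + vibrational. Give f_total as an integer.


Step 1: Translational DOF = 3
Step 2: Rotational DOF (linear) = 2
Step 3: Vibrational DOF = 3*8 - 5 = 19
Step 4: Total = 3 + 2 + 19 = 24

24


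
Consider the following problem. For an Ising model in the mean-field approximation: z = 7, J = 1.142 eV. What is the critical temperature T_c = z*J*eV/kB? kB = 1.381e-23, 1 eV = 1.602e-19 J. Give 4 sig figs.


Step 1: z*J = 7*1.142 = 7.994 eV
Step 2: Convert to Joules: 7.994*1.602e-19 = 1.281e-18 J
Step 3: T_c = 1.281e-18 / 1.381e-23 = 9.273e+04 K

9.273e+04


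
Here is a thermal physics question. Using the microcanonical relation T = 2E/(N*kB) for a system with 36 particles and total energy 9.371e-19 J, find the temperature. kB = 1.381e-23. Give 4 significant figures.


Step 1: Numerator = 2*E = 2*9.371e-19 = 1.874e-18 J
Step 2: Denominator = N*kB = 36*1.381e-23 = 4.972e-22
Step 3: T = 1.874e-18 / 4.972e-22 = 3770 K

3770


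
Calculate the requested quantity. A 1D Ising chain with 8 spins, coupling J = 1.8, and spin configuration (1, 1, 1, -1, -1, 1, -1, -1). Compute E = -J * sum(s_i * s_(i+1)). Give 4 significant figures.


Step 1: Nearest-neighbor products: 1, 1, -1, 1, -1, -1, 1
Step 2: Sum of products = 1
Step 3: E = -1.8 * 1 = -1.8

-1.8


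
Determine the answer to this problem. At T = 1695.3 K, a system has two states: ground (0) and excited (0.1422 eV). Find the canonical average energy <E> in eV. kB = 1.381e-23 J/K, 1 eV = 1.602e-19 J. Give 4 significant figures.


Step 1: beta*E = 0.1422*1.602e-19/(1.381e-23*1695.3) = 0.973
Step 2: exp(-beta*E) = 0.3779
Step 3: <E> = 0.1422*0.3779/(1+0.3779) = 0.039 eV

0.039


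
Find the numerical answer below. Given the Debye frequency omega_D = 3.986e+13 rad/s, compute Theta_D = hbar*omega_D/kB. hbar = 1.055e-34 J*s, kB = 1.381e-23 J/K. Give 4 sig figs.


Step 1: hbar*omega_D = 1.055e-34 * 3.986e+13 = 4.205e-21 J
Step 2: Theta_D = 4.205e-21 / 1.381e-23
Step 3: Theta_D = 304.5 K

304.5


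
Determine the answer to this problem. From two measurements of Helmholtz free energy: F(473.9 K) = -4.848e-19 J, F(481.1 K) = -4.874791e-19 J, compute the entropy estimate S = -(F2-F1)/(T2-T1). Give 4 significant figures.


Step 1: dF = F2 - F1 = -4.874791e-19 - (-4.848e-19) = -2.6791e-21 J
Step 2: dT = T2 - T1 = 481.1 - 473.9 = 7.2 K
Step 3: S = -dF/dT = -(-2.6791e-21)/7.2 = 3.721e-22 J/K

3.721e-22


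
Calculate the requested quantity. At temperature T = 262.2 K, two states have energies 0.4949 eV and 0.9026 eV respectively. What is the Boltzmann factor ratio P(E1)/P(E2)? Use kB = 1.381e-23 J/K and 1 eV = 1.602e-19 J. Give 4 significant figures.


Step 1: Compute energy difference dE = E1 - E2 = 0.4949 - 0.9026 = -0.4077 eV
Step 2: Convert to Joules: dE_J = -0.4077 * 1.602e-19 = -6.531e-20 J
Step 3: Compute exponent = -dE_J / (kB * T) = -(-6.531e-20) / (1.381e-23 * 262.2) = 18.04
Step 4: P(E1)/P(E2) = exp(18.04) = 6.817e+07

6.817e+07


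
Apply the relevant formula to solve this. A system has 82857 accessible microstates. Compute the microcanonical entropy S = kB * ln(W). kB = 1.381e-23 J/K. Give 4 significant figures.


Step 1: ln(W) = ln(82857) = 11.32
Step 2: S = kB * ln(W) = 1.381e-23 * 11.32
Step 3: S = 1.564e-22 J/K

1.564e-22


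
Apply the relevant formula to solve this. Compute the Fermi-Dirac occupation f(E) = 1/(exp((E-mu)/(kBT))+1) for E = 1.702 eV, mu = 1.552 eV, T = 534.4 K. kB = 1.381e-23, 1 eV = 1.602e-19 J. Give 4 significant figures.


Step 1: (E - mu) = 1.702 - 1.552 = 0.15 eV
Step 2: Convert: (E-mu)*eV = 2.403e-20 J
Step 3: x = (E-mu)*eV/(kB*T) = 3.256
Step 4: f = 1/(exp(3.256)+1) = 0.03711

0.03711


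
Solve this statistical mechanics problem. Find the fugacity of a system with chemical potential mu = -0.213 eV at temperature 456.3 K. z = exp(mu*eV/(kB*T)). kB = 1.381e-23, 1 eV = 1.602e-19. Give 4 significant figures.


Step 1: Convert mu to Joules: -0.213*1.602e-19 = -3.412e-20 J
Step 2: kB*T = 1.381e-23*456.3 = 6.302e-21 J
Step 3: mu/(kB*T) = -5.415
Step 4: z = exp(-5.415) = 0.004449

0.004449


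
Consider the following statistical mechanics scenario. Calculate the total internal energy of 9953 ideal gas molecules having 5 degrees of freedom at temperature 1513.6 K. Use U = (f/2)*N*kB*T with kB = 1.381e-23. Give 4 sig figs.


Step 1: f/2 = 5/2 = 2.5
Step 2: N*kB*T = 9953*1.381e-23*1513.6 = 2.08e-16
Step 3: U = 2.5 * 2.08e-16 = 5.201e-16 J

5.201e-16


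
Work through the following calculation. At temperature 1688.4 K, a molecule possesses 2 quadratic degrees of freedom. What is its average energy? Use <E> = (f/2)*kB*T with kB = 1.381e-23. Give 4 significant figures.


Step 1: f/2 = 2/2 = 1
Step 2: kB*T = 1.381e-23 * 1688.4 = 2.332e-20
Step 3: <E> = 1 * 2.332e-20 = 2.332e-20 J

2.332e-20


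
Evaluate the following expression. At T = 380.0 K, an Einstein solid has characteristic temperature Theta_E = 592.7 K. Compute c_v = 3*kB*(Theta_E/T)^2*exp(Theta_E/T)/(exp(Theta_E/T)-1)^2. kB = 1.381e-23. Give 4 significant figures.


Step 1: x = Theta_E/T = 592.7/380.0 = 1.56
Step 2: x^2 = 2.433
Step 3: exp(x) = 4.758
Step 4: c_v = 3*1.381e-23*2.433*4.758/(4.758-1)^2 = 3.396e-23

3.396e-23


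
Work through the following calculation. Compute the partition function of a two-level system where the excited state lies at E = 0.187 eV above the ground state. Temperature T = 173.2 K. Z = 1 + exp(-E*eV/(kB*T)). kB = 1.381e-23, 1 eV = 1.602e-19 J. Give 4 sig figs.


Step 1: Compute beta*E = E*eV/(kB*T) = 0.187*1.602e-19/(1.381e-23*173.2) = 12.52
Step 2: exp(-beta*E) = exp(-12.52) = 3.636e-06
Step 3: Z = 1 + 3.636e-06 = 1

1


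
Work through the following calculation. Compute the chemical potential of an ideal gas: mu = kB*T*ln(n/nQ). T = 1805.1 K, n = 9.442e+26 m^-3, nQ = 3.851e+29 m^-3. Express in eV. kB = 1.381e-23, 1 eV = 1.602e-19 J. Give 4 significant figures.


Step 1: n/nQ = 9.442e+26/3.851e+29 = 0.002452
Step 2: ln(n/nQ) = -6.011
Step 3: mu = kB*T*ln(n/nQ) = 2.493e-20*-6.011 = -1.498e-19 J
Step 4: Convert to eV: -1.498e-19/1.602e-19 = -0.9353 eV

-0.9353


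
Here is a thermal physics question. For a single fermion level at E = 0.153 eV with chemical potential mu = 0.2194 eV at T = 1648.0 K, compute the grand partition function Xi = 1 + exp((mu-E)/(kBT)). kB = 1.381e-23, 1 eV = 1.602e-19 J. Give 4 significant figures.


Step 1: (mu - E) = 0.2194 - 0.153 = 0.0664 eV
Step 2: x = (mu-E)*eV/(kB*T) = 0.0664*1.602e-19/(1.381e-23*1648.0) = 0.4674
Step 3: exp(x) = 1.596
Step 4: Xi = 1 + 1.596 = 2.596

2.596


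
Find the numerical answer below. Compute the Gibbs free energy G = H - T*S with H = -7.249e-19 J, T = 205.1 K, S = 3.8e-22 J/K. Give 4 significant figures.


Step 1: T*S = 205.1 * 3.8e-22 = 7.794e-20 J
Step 2: G = H - T*S = -7.249e-19 - 7.794e-20
Step 3: G = -8.028e-19 J

-8.028e-19


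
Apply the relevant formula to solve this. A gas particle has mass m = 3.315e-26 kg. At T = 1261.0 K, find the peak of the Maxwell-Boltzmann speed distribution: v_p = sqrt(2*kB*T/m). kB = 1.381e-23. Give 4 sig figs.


Step 1: Numerator = 2*kB*T = 2*1.381e-23*1261.0 = 3.483e-20
Step 2: Ratio = 3.483e-20 / 3.315e-26 = 1.051e+06
Step 3: v_p = sqrt(1.051e+06) = 1025 m/s

1025


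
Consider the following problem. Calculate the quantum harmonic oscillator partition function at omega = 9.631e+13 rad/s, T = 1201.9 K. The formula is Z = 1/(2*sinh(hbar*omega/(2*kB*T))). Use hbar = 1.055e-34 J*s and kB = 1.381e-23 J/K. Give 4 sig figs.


Step 1: Compute x = hbar*omega/(kB*T) = 1.055e-34*9.631e+13/(1.381e-23*1201.9) = 0.6122
Step 2: x/2 = 0.3061
Step 3: sinh(x/2) = 0.3109
Step 4: Z = 1/(2*0.3109) = 1.608

1.608


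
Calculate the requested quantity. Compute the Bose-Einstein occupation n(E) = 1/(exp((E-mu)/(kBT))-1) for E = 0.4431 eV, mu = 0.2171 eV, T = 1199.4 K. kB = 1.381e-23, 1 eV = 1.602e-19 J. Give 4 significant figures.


Step 1: (E - mu) = 0.226 eV
Step 2: x = (E-mu)*eV/(kB*T) = 0.226*1.602e-19/(1.381e-23*1199.4) = 2.186
Step 3: exp(x) = 8.898
Step 4: n = 1/(exp(x)-1) = 0.1266

0.1266


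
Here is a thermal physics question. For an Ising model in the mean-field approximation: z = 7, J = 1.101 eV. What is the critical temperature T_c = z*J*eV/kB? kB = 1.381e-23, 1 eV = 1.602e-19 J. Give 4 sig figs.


Step 1: z*J = 7*1.101 = 7.707 eV
Step 2: Convert to Joules: 7.707*1.602e-19 = 1.235e-18 J
Step 3: T_c = 1.235e-18 / 1.381e-23 = 8.94e+04 K

8.94e+04


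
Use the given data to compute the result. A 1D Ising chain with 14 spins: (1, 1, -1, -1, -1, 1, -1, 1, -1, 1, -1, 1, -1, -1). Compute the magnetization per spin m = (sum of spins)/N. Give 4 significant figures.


Step 1: Count up spins (+1): 6, down spins (-1): 8
Step 2: Total magnetization M = 6 - 8 = -2
Step 3: m = M/N = -2/14 = -0.1429

-0.1429


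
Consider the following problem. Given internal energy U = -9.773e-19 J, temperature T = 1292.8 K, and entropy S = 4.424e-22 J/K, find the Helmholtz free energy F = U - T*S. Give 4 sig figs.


Step 1: T*S = 1292.8 * 4.424e-22 = 5.719e-19 J
Step 2: F = U - T*S = -9.773e-19 - 5.719e-19
Step 3: F = -1.549e-18 J

-1.549e-18


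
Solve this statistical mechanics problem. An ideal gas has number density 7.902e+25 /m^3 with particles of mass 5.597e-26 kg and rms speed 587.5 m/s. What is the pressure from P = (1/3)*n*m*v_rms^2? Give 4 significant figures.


Step 1: v_rms^2 = 587.5^2 = 3.452e+05
Step 2: n*m = 7.902e+25*5.597e-26 = 4.423
Step 3: P = (1/3)*4.423*3.452e+05 = 5.088e+05 Pa

5.088e+05


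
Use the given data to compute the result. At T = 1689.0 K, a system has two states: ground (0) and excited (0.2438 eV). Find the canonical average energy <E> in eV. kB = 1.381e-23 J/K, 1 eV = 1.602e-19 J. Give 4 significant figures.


Step 1: beta*E = 0.2438*1.602e-19/(1.381e-23*1689.0) = 1.674
Step 2: exp(-beta*E) = 0.1874
Step 3: <E> = 0.2438*0.1874/(1+0.1874) = 0.03848 eV

0.03848


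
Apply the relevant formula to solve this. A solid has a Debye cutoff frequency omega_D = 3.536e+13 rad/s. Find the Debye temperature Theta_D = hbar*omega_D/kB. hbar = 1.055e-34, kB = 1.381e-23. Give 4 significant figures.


Step 1: hbar*omega_D = 1.055e-34 * 3.536e+13 = 3.73e-21 J
Step 2: Theta_D = 3.73e-21 / 1.381e-23
Step 3: Theta_D = 270.1 K

270.1


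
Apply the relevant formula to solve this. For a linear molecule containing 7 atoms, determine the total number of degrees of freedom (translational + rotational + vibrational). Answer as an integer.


Step 1: Translational DOF = 3
Step 2: Rotational DOF (linear) = 2
Step 3: Vibrational DOF = 3*7 - 5 = 16
Step 4: Total = 3 + 2 + 16 = 21

21


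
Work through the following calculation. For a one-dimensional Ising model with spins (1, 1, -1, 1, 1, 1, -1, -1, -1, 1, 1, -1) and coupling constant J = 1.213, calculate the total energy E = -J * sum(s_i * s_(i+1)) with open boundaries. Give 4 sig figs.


Step 1: Nearest-neighbor products: 1, -1, -1, 1, 1, -1, 1, 1, -1, 1, -1
Step 2: Sum of products = 1
Step 3: E = -1.213 * 1 = -1.213

-1.213


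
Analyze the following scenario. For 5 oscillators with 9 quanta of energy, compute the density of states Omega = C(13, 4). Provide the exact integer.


Step 1: Use binomial coefficient C(13, 4)
Step 2: Numerator = 13! / 9!
Step 3: Denominator = 4!
Step 4: Omega = 715

715


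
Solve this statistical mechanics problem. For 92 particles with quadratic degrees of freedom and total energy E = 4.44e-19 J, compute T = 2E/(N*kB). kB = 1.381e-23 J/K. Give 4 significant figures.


Step 1: Numerator = 2*E = 2*4.44e-19 = 8.88e-19 J
Step 2: Denominator = N*kB = 92*1.381e-23 = 1.271e-21
Step 3: T = 8.88e-19 / 1.271e-21 = 698.9 K

698.9


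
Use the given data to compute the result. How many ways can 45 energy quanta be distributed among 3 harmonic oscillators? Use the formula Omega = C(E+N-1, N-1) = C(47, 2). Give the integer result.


Step 1: Use binomial coefficient C(47, 2)
Step 2: Numerator = 47! / 45!
Step 3: Denominator = 2!
Step 4: Omega = 1081

1081


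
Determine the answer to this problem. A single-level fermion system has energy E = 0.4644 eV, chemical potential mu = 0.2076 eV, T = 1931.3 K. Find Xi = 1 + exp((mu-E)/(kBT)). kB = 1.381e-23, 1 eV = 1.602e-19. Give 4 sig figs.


Step 1: (mu - E) = 0.2076 - 0.4644 = -0.2568 eV
Step 2: x = (mu-E)*eV/(kB*T) = -0.2568*1.602e-19/(1.381e-23*1931.3) = -1.542
Step 3: exp(x) = 0.2139
Step 4: Xi = 1 + 0.2139 = 1.214

1.214


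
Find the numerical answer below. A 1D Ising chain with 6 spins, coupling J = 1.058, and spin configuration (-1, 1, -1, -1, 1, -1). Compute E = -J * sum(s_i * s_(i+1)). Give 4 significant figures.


Step 1: Nearest-neighbor products: -1, -1, 1, -1, -1
Step 2: Sum of products = -3
Step 3: E = -1.058 * -3 = 3.174

3.174


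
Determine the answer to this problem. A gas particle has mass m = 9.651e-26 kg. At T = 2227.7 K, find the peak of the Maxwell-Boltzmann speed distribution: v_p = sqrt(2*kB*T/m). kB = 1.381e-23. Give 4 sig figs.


Step 1: Numerator = 2*kB*T = 2*1.381e-23*2227.7 = 6.153e-20
Step 2: Ratio = 6.153e-20 / 9.651e-26 = 6.375e+05
Step 3: v_p = sqrt(6.375e+05) = 798.5 m/s

798.5


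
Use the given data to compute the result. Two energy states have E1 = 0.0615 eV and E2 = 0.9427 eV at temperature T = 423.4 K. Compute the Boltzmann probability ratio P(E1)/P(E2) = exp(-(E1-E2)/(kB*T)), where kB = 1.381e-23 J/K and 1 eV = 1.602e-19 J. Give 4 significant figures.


Step 1: Compute energy difference dE = E1 - E2 = 0.0615 - 0.9427 = -0.8812 eV
Step 2: Convert to Joules: dE_J = -0.8812 * 1.602e-19 = -1.412e-19 J
Step 3: Compute exponent = -dE_J / (kB * T) = -(-1.412e-19) / (1.381e-23 * 423.4) = 24.14
Step 4: P(E1)/P(E2) = exp(24.14) = 3.056e+10

3.056e+10


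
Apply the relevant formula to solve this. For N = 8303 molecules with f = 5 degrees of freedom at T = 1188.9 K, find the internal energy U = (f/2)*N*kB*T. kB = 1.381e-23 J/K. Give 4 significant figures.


Step 1: f/2 = 5/2 = 2.5
Step 2: N*kB*T = 8303*1.381e-23*1188.9 = 1.363e-16
Step 3: U = 2.5 * 1.363e-16 = 3.408e-16 J

3.408e-16


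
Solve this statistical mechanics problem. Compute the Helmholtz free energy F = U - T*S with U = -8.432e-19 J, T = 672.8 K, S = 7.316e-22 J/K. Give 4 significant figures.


Step 1: T*S = 672.8 * 7.316e-22 = 4.922e-19 J
Step 2: F = U - T*S = -8.432e-19 - 4.922e-19
Step 3: F = -1.335e-18 J

-1.335e-18


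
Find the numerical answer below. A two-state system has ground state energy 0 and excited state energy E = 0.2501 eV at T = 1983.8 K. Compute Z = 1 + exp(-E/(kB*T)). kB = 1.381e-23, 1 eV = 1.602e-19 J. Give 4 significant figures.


Step 1: Compute beta*E = E*eV/(kB*T) = 0.2501*1.602e-19/(1.381e-23*1983.8) = 1.462
Step 2: exp(-beta*E) = exp(-1.462) = 0.2317
Step 3: Z = 1 + 0.2317 = 1.232

1.232


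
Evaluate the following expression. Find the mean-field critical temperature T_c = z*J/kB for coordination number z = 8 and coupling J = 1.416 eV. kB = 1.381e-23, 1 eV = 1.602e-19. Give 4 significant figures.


Step 1: z*J = 8*1.416 = 11.33 eV
Step 2: Convert to Joules: 11.33*1.602e-19 = 1.815e-18 J
Step 3: T_c = 1.815e-18 / 1.381e-23 = 1.314e+05 K

1.314e+05


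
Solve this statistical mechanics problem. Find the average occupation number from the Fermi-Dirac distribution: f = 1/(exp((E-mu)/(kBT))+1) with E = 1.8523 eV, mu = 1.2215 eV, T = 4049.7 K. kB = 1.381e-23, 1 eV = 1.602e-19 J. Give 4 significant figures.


Step 1: (E - mu) = 1.8523 - 1.2215 = 0.6308 eV
Step 2: Convert: (E-mu)*eV = 1.011e-19 J
Step 3: x = (E-mu)*eV/(kB*T) = 1.807
Step 4: f = 1/(exp(1.807)+1) = 0.141

0.141


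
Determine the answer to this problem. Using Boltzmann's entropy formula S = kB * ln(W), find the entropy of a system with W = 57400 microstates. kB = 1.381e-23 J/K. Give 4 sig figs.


Step 1: ln(W) = ln(57400) = 10.96
Step 2: S = kB * ln(W) = 1.381e-23 * 10.96
Step 3: S = 1.513e-22 J/K

1.513e-22


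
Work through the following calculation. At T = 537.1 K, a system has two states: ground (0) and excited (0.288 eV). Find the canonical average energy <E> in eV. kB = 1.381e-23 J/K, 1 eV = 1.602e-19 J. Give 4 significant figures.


Step 1: beta*E = 0.288*1.602e-19/(1.381e-23*537.1) = 6.22
Step 2: exp(-beta*E) = 0.001989
Step 3: <E> = 0.288*0.001989/(1+0.001989) = 0.0005716 eV

0.0005716


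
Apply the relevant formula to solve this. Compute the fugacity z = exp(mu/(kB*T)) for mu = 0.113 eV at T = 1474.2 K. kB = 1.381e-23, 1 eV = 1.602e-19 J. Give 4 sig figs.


Step 1: Convert mu to Joules: 0.113*1.602e-19 = 1.81e-20 J
Step 2: kB*T = 1.381e-23*1474.2 = 2.036e-20 J
Step 3: mu/(kB*T) = 0.8892
Step 4: z = exp(0.8892) = 2.433

2.433
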